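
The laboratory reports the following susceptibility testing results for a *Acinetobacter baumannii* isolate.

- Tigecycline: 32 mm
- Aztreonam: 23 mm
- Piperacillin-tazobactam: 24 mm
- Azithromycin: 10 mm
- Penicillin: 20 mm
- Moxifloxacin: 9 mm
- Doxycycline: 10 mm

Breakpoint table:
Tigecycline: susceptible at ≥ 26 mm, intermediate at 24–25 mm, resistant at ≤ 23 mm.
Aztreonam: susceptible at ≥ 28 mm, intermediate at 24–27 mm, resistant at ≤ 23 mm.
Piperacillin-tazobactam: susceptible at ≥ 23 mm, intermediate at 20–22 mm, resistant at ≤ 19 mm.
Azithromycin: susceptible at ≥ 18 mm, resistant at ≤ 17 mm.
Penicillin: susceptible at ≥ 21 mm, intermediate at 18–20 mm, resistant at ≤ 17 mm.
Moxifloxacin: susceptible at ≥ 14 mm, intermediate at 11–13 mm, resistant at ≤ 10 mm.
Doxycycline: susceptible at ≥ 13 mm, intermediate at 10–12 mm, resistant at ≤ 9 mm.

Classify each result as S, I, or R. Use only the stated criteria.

Tigecycline 32 mm: ≥ 26 mm ⇒ Susceptible
Aztreonam 23 mm: ≤ 23 mm ⇒ Resistant
Piperacillin-tazobactam: 24 mm is ≥ 23 mm — Susceptible
Azithromycin: 10 mm is ≤ 17 mm — R
Penicillin 20 mm: in 18–20 mm ⇒ I
Moxifloxacin 9 mm: ≤ 10 mm — R
Doxycycline (10 mm) in 10–12 mm ⇒ Intermediate

S, R, S, R, I, R, I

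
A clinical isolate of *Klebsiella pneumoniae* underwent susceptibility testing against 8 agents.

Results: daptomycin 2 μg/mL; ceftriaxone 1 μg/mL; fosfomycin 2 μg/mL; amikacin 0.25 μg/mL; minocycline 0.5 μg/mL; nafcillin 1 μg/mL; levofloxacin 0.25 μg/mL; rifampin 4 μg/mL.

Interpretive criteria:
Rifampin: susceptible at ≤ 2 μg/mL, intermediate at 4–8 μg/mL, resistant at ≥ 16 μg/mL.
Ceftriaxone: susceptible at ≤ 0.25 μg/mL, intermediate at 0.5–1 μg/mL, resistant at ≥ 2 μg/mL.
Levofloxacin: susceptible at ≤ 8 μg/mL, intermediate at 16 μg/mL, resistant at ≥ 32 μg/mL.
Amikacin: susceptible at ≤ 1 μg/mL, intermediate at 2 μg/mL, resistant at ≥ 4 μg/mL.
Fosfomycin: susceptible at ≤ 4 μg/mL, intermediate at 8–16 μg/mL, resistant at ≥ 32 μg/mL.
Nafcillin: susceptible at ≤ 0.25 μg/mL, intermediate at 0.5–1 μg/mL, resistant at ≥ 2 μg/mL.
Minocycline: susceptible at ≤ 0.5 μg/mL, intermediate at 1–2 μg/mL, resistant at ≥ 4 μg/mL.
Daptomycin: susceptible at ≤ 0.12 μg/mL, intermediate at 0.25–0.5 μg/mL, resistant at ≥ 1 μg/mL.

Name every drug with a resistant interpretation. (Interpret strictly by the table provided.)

Daptomycin (2 μg/mL) ≥ 1 μg/mL → resistant
Ceftriaxone: 1 μg/mL is in 0.5–1 μg/mL → I
Fosfomycin 2 μg/mL: ≤ 4 μg/mL ⇒ susceptible
Amikacin: 0.25 μg/mL is ≤ 1 μg/mL — Susceptible
Minocycline (0.5 μg/mL) ≤ 0.5 μg/mL → susceptible
Nafcillin 1 μg/mL: in 0.5–1 μg/mL ⇒ Intermediate
Levofloxacin 0.25 μg/mL: ≤ 8 μg/mL ⇒ susceptible
Rifampin (4 μg/mL) in 4–8 μg/mL → Intermediate

daptomycin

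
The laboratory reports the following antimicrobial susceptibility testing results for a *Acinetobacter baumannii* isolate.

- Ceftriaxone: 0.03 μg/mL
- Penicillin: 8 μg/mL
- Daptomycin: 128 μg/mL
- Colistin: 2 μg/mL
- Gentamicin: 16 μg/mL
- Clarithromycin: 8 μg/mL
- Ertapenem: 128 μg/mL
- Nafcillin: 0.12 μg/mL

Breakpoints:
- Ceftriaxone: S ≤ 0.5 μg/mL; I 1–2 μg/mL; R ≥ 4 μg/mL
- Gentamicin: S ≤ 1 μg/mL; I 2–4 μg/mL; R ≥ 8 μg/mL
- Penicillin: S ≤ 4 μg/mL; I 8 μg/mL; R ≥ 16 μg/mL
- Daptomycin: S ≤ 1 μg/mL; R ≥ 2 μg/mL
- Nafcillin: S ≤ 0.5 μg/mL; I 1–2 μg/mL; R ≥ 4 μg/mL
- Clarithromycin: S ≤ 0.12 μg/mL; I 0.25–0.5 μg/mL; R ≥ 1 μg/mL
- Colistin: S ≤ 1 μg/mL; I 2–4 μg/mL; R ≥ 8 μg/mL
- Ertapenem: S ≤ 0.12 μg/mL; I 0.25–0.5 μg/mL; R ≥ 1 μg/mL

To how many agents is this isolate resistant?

Ceftriaxone 0.03 μg/mL: ≤ 0.5 μg/mL → Susceptible
Penicillin 8 μg/mL: = 8 μg/mL → I
Daptomycin (128 μg/mL) ≥ 2 μg/mL ⇒ R
Colistin (2 μg/mL) in 2–4 μg/mL — I
Gentamicin (16 μg/mL) ≥ 8 μg/mL ⇒ Resistant
Clarithromycin 8 μg/mL: ≥ 1 μg/mL → R
Ertapenem (128 μg/mL) ≥ 1 μg/mL — resistant
Nafcillin (0.12 μg/mL) ≤ 0.5 μg/mL — S
Resistant: 4

4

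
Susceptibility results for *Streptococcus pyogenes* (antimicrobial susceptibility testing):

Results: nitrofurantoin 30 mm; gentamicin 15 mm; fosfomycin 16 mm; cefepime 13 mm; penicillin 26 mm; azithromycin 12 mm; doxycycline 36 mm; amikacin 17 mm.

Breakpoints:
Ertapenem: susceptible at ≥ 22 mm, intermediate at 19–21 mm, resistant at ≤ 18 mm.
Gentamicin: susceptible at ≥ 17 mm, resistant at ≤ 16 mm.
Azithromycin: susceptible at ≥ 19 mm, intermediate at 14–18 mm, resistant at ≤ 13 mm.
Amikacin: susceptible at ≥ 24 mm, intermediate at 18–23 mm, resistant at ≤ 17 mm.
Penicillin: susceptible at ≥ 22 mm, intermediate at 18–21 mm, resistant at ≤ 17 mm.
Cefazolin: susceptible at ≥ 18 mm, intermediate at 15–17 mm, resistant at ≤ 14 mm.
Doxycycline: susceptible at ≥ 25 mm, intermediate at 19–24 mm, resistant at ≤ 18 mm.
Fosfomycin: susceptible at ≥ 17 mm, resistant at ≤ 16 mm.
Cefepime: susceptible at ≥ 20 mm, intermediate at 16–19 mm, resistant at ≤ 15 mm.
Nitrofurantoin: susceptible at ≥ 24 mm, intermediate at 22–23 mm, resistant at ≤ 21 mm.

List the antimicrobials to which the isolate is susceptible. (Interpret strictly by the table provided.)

nitrofurantoin, penicillin, doxycycline

Nitrofurantoin: 30 mm is ≥ 24 mm — susceptible
Gentamicin (15 mm) ≤ 16 mm — Resistant
Fosfomycin (16 mm) ≤ 16 mm — Resistant
Cefepime 13 mm: ≤ 15 mm — Resistant
Penicillin (26 mm) ≥ 22 mm ⇒ susceptible
Azithromycin 12 mm: ≤ 13 mm → resistant
Doxycycline 36 mm: ≥ 25 mm — Susceptible
Amikacin (17 mm) ≤ 17 mm → resistant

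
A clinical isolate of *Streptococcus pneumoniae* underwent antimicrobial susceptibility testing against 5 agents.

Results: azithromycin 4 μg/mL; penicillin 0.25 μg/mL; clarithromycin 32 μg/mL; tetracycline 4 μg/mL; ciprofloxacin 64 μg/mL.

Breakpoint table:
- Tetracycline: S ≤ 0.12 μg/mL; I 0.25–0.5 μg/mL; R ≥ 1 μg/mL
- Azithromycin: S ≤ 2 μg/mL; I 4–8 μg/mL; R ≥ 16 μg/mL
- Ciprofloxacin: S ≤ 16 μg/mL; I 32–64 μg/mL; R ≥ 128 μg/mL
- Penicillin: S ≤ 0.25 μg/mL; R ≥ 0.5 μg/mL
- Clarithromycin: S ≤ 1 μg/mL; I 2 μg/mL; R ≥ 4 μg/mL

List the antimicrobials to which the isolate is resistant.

Azithromycin (4 μg/mL) in 4–8 μg/mL — I
Penicillin (0.25 μg/mL) ≤ 0.25 μg/mL — Susceptible
Clarithromycin: 32 μg/mL is ≥ 4 μg/mL — R
Tetracycline (4 μg/mL) ≥ 1 μg/mL ⇒ R
Ciprofloxacin (64 μg/mL) in 32–64 μg/mL — intermediate

clarithromycin, tetracycline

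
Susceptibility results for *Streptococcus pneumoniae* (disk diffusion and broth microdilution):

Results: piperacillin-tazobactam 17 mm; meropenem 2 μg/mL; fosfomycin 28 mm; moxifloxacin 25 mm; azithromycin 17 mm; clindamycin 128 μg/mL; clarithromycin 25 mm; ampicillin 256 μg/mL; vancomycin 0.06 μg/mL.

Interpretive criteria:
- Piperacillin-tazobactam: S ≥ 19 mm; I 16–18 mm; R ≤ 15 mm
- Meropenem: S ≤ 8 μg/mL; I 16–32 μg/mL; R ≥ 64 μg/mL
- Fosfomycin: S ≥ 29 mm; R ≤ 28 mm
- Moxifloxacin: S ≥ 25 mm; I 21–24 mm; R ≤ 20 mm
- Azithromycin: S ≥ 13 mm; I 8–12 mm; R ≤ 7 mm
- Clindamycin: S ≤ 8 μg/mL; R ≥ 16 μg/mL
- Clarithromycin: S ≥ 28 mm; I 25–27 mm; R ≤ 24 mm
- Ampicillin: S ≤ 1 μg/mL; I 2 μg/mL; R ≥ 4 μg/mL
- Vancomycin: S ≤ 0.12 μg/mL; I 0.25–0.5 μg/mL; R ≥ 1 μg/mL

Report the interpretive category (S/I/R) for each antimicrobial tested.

I, S, R, S, S, R, I, R, S

Piperacillin-tazobactam 17 mm: in 16–18 mm — I
Meropenem 2 μg/mL: ≤ 8 μg/mL — Susceptible
Fosfomycin (28 mm) ≤ 28 mm — Resistant
Moxifloxacin (25 mm) ≥ 25 mm ⇒ S
Azithromycin 17 mm: ≥ 13 mm ⇒ Susceptible
Clindamycin: 128 μg/mL is ≥ 16 μg/mL ⇒ Resistant
Clarithromycin 25 mm: in 25–27 mm → intermediate
Ampicillin 256 μg/mL: ≥ 4 μg/mL — R
Vancomycin (0.06 μg/mL) ≤ 0.12 μg/mL ⇒ S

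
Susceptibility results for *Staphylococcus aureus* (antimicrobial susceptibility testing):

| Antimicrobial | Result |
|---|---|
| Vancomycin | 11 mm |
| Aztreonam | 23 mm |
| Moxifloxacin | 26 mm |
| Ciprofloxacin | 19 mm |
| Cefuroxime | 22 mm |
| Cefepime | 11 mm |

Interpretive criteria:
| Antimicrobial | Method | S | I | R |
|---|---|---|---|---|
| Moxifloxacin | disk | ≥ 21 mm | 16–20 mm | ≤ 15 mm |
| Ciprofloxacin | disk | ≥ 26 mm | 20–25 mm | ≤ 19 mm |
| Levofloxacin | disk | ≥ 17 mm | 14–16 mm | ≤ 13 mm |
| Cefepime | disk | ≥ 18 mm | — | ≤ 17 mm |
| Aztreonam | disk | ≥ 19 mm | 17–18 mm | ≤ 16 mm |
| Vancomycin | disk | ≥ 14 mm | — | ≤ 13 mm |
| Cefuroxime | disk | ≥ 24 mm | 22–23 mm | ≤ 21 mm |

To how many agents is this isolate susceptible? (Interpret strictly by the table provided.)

2

Vancomycin (11 mm) ≤ 13 mm ⇒ R
Aztreonam: 23 mm is ≥ 19 mm → S
Moxifloxacin: 26 mm is ≥ 21 mm — S
Ciprofloxacin (19 mm) ≤ 19 mm → R
Cefuroxime (22 mm) in 22–23 mm — intermediate
Cefepime 11 mm: ≤ 17 mm ⇒ Resistant
Susceptible: 2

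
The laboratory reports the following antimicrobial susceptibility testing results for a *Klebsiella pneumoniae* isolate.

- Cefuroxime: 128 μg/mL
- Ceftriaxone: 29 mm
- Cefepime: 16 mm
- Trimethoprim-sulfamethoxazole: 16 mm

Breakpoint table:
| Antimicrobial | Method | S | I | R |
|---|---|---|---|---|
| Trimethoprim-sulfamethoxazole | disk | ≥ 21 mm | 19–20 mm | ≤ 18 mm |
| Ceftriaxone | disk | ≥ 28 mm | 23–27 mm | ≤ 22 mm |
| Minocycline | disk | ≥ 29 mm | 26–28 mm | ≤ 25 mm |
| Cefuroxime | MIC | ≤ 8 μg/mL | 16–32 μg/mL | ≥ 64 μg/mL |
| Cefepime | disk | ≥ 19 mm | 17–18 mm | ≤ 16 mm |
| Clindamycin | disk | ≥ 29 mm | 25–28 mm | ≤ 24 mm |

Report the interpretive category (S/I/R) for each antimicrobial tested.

Cefuroxime (128 μg/mL) ≥ 64 μg/mL → Resistant
Ceftriaxone 29 mm: ≥ 28 mm — Susceptible
Cefepime (16 mm) ≤ 16 mm — Resistant
Trimethoprim-sulfamethoxazole (16 mm) ≤ 18 mm ⇒ resistant

R, S, R, R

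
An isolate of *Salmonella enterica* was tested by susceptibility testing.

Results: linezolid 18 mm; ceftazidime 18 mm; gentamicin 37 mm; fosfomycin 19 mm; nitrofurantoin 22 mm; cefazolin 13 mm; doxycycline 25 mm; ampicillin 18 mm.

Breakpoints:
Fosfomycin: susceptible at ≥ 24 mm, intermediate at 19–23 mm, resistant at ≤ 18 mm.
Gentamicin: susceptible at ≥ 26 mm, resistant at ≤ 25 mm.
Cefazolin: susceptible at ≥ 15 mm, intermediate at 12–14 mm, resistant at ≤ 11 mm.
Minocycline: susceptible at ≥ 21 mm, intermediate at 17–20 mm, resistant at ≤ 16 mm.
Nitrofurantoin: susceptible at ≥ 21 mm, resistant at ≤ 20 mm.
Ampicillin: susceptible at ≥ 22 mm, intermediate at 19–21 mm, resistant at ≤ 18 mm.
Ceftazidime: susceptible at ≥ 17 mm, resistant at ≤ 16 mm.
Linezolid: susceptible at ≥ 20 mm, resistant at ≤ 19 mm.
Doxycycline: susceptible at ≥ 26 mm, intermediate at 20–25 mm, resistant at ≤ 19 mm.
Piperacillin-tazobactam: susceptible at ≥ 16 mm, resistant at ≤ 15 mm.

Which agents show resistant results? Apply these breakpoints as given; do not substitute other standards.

Linezolid (18 mm) ≤ 19 mm ⇒ R
Ceftazidime 18 mm: ≥ 17 mm ⇒ susceptible
Gentamicin: 37 mm is ≥ 26 mm → susceptible
Fosfomycin (19 mm) in 19–23 mm ⇒ I
Nitrofurantoin (22 mm) ≥ 21 mm ⇒ susceptible
Cefazolin (13 mm) in 12–14 mm → I
Doxycycline 25 mm: in 20–25 mm — Intermediate
Ampicillin (18 mm) ≤ 18 mm ⇒ R

linezolid, ampicillin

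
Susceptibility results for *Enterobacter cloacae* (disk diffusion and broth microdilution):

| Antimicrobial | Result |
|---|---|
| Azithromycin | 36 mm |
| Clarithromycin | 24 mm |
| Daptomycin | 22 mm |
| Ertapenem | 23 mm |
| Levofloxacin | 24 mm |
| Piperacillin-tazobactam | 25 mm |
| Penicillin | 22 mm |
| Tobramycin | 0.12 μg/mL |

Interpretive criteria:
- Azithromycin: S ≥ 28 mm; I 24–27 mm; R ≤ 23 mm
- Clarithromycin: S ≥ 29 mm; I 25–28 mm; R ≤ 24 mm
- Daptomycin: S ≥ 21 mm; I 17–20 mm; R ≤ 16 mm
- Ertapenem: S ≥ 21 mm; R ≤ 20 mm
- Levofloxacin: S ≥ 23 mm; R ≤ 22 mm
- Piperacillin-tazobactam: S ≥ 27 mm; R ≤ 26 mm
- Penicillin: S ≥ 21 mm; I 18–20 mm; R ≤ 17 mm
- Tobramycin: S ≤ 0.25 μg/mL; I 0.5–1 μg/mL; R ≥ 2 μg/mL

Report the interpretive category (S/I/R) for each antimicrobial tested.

S, R, S, S, S, R, S, S

Azithromycin (36 mm) ≥ 28 mm — susceptible
Clarithromycin (24 mm) ≤ 24 mm ⇒ Resistant
Daptomycin: 22 mm is ≥ 21 mm → S
Ertapenem 23 mm: ≥ 21 mm — susceptible
Levofloxacin (24 mm) ≥ 23 mm → susceptible
Piperacillin-tazobactam: 25 mm is ≤ 26 mm — Resistant
Penicillin 22 mm: ≥ 21 mm — susceptible
Tobramycin: 0.12 μg/mL is ≤ 0.25 μg/mL — susceptible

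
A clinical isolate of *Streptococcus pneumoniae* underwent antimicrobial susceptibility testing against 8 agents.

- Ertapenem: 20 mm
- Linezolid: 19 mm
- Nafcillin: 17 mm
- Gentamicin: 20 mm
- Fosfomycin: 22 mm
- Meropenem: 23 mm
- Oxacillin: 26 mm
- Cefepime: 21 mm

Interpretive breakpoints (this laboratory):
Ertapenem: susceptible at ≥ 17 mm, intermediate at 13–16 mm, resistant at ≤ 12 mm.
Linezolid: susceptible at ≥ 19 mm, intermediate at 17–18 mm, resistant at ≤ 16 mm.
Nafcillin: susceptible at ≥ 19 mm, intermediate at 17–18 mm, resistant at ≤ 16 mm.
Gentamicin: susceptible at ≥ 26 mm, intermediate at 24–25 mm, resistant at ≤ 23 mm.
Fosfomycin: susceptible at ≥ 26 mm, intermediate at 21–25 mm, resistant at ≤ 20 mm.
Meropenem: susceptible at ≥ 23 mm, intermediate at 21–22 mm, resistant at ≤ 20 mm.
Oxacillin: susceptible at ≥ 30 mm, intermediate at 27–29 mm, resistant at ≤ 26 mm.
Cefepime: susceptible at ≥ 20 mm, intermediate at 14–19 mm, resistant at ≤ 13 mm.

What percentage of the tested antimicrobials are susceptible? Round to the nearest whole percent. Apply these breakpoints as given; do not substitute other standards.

50%

Ertapenem (20 mm) ≥ 17 mm ⇒ Susceptible
Linezolid: 19 mm is ≥ 19 mm → S
Nafcillin (17 mm) in 17–18 mm — Intermediate
Gentamicin: 20 mm is ≤ 23 mm → resistant
Fosfomycin: 22 mm is in 21–25 mm ⇒ I
Meropenem 23 mm: ≥ 23 mm → S
Oxacillin 26 mm: ≤ 26 mm ⇒ Resistant
Cefepime: 21 mm is ≥ 20 mm → S
Susceptible: 4/8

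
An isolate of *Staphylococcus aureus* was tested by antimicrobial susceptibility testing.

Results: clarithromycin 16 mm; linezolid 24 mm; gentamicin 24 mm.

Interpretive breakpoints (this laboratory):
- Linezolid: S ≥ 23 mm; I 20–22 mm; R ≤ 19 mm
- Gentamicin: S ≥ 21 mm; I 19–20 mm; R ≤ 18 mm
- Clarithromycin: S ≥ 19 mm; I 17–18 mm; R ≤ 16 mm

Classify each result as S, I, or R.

R, S, S

Clarithromycin 16 mm: ≤ 16 mm ⇒ resistant
Linezolid (24 mm) ≥ 23 mm ⇒ S
Gentamicin (24 mm) ≥ 21 mm → S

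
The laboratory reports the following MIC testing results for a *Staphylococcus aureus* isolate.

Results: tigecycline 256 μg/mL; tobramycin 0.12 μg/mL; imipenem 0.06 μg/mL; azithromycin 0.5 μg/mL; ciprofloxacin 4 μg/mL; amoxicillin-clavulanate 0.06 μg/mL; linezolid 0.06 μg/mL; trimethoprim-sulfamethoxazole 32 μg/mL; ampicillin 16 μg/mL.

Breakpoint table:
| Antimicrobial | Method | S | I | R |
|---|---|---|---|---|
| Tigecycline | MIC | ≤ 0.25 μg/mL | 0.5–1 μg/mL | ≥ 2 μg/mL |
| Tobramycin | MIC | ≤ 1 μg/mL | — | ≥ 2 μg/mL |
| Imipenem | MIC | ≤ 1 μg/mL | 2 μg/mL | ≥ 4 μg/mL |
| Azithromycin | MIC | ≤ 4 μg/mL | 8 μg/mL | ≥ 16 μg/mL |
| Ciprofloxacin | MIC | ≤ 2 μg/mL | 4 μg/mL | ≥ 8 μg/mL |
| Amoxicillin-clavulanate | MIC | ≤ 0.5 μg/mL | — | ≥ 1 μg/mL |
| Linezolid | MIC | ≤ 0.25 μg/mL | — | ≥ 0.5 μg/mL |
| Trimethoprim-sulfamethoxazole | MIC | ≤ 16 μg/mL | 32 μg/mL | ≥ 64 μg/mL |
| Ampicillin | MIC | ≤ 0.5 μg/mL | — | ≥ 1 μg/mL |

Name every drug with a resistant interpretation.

tigecycline, ampicillin

Tigecycline: 256 μg/mL is ≥ 2 μg/mL — resistant
Tobramycin (0.12 μg/mL) ≤ 1 μg/mL — Susceptible
Imipenem (0.06 μg/mL) ≤ 1 μg/mL — S
Azithromycin: 0.5 μg/mL is ≤ 4 μg/mL → S
Ciprofloxacin: 4 μg/mL is = 4 μg/mL → intermediate
Amoxicillin-clavulanate (0.06 μg/mL) ≤ 0.5 μg/mL — Susceptible
Linezolid 0.06 μg/mL: ≤ 0.25 μg/mL → S
Trimethoprim-sulfamethoxazole (32 μg/mL) = 32 μg/mL ⇒ Intermediate
Ampicillin (16 μg/mL) ≥ 1 μg/mL ⇒ R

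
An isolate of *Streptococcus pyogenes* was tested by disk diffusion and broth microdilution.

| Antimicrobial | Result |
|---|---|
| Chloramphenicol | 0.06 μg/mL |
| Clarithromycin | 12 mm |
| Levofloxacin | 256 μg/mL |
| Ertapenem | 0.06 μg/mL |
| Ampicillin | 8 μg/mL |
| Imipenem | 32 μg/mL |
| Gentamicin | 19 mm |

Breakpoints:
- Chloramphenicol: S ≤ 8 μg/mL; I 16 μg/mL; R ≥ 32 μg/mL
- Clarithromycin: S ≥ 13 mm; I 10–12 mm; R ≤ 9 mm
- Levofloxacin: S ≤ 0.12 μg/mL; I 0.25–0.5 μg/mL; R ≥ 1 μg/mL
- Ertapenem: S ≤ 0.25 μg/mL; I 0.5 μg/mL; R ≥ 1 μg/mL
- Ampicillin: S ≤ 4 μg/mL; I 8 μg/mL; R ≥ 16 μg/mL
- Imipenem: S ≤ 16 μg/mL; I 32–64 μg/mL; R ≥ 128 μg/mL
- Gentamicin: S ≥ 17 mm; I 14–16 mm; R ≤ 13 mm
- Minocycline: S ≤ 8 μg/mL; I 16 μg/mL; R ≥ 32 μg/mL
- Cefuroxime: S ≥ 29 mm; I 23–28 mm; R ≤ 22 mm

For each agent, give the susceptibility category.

S, I, R, S, I, I, S

Chloramphenicol 0.06 μg/mL: ≤ 8 μg/mL ⇒ susceptible
Clarithromycin 12 mm: in 10–12 mm ⇒ intermediate
Levofloxacin (256 μg/mL) ≥ 1 μg/mL → Resistant
Ertapenem 0.06 μg/mL: ≤ 0.25 μg/mL — Susceptible
Ampicillin 8 μg/mL: = 8 μg/mL — intermediate
Imipenem: 32 μg/mL is in 32–64 μg/mL — intermediate
Gentamicin (19 mm) ≥ 17 mm ⇒ S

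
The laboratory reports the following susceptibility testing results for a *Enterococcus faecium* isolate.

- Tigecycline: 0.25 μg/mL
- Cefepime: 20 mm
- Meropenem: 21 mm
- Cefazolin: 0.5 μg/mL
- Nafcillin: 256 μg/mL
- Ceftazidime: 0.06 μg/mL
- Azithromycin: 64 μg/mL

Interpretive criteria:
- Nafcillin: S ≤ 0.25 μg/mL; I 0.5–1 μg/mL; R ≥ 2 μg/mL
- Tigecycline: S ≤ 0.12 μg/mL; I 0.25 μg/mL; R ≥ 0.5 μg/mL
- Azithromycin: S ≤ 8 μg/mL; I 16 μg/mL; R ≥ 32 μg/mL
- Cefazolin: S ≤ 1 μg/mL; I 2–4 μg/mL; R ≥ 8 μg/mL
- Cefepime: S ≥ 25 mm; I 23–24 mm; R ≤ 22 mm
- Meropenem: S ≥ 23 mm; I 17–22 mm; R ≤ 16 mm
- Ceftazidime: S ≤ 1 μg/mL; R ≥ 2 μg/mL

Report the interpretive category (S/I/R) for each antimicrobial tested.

I, R, I, S, R, S, R

Tigecycline 0.25 μg/mL: = 0.25 μg/mL — Intermediate
Cefepime 20 mm: ≤ 22 mm — resistant
Meropenem 21 mm: in 17–22 mm ⇒ I
Cefazolin: 0.5 μg/mL is ≤ 1 μg/mL — susceptible
Nafcillin 256 μg/mL: ≥ 2 μg/mL → R
Ceftazidime 0.06 μg/mL: ≤ 1 μg/mL ⇒ Susceptible
Azithromycin (64 μg/mL) ≥ 32 μg/mL — R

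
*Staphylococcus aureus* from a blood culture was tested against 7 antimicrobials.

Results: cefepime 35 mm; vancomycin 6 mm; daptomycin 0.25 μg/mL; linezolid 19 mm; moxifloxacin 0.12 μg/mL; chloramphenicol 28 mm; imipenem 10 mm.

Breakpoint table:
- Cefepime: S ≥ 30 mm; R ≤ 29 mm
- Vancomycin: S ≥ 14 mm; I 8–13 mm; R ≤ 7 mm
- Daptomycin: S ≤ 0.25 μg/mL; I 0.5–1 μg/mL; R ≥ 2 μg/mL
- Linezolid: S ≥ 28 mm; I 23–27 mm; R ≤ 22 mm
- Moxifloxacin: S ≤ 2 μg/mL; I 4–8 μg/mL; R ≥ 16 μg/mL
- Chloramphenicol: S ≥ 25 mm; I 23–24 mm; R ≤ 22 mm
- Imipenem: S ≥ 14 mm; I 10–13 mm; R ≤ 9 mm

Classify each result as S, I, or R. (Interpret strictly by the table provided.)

Cefepime: 35 mm is ≥ 30 mm ⇒ S
Vancomycin 6 mm: ≤ 7 mm → Resistant
Daptomycin (0.25 μg/mL) ≤ 0.25 μg/mL ⇒ susceptible
Linezolid: 19 mm is ≤ 22 mm — R
Moxifloxacin: 0.12 μg/mL is ≤ 2 μg/mL ⇒ S
Chloramphenicol: 28 mm is ≥ 25 mm — Susceptible
Imipenem: 10 mm is in 10–13 mm → I

S, R, S, R, S, S, I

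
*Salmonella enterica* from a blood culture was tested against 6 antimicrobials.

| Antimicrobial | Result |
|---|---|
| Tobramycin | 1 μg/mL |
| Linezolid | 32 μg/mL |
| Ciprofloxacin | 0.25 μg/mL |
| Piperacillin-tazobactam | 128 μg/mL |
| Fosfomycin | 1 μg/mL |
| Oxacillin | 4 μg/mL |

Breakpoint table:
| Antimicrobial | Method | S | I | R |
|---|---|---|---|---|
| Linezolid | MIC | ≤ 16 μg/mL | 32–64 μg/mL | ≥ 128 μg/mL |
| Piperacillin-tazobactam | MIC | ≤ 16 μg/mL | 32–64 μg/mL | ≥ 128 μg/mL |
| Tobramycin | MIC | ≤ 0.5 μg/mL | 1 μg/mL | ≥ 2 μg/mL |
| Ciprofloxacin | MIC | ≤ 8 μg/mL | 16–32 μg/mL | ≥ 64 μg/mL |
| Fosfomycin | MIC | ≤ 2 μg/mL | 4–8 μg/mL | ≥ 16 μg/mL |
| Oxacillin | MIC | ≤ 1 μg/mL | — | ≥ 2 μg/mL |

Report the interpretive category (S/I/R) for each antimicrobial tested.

I, I, S, R, S, R

Tobramycin: 1 μg/mL is = 1 μg/mL — intermediate
Linezolid: 32 μg/mL is in 32–64 μg/mL → Intermediate
Ciprofloxacin: 0.25 μg/mL is ≤ 8 μg/mL ⇒ S
Piperacillin-tazobactam: 128 μg/mL is ≥ 128 μg/mL ⇒ R
Fosfomycin 1 μg/mL: ≤ 2 μg/mL → S
Oxacillin 4 μg/mL: ≥ 2 μg/mL — Resistant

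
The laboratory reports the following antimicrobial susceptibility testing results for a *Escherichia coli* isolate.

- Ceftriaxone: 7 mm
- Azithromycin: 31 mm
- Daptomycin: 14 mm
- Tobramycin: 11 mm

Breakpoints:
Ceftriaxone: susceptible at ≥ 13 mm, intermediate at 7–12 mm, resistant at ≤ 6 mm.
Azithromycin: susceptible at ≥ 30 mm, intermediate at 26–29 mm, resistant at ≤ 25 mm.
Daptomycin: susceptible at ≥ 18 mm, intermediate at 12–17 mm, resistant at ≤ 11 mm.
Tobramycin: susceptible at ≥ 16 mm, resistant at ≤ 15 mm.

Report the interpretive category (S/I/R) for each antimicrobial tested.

Ceftriaxone (7 mm) in 7–12 mm — intermediate
Azithromycin 31 mm: ≥ 30 mm — susceptible
Daptomycin 14 mm: in 12–17 mm → intermediate
Tobramycin (11 mm) ≤ 15 mm — resistant

I, S, I, R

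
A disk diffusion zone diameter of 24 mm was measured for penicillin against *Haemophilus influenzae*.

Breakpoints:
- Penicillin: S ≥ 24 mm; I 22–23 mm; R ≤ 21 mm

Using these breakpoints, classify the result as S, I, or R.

S

Penicillin (24 mm) ≥ 24 mm — Susceptible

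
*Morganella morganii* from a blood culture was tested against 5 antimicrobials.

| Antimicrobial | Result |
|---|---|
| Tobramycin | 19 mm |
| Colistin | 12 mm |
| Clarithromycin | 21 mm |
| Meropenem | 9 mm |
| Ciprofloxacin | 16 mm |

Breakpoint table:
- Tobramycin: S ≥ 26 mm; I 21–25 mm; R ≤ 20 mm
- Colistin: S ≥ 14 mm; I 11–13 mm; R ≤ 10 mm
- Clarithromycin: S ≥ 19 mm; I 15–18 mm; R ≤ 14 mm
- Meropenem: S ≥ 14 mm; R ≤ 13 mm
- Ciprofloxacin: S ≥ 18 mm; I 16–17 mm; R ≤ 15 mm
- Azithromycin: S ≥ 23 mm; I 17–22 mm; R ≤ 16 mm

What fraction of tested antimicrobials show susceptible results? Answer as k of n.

1 of 5

Tobramycin 19 mm: ≤ 20 mm ⇒ R
Colistin 12 mm: in 11–13 mm ⇒ Intermediate
Clarithromycin: 21 mm is ≥ 19 mm → S
Meropenem (9 mm) ≤ 13 mm ⇒ Resistant
Ciprofloxacin: 16 mm is in 16–17 mm → Intermediate
Susceptible: 1/5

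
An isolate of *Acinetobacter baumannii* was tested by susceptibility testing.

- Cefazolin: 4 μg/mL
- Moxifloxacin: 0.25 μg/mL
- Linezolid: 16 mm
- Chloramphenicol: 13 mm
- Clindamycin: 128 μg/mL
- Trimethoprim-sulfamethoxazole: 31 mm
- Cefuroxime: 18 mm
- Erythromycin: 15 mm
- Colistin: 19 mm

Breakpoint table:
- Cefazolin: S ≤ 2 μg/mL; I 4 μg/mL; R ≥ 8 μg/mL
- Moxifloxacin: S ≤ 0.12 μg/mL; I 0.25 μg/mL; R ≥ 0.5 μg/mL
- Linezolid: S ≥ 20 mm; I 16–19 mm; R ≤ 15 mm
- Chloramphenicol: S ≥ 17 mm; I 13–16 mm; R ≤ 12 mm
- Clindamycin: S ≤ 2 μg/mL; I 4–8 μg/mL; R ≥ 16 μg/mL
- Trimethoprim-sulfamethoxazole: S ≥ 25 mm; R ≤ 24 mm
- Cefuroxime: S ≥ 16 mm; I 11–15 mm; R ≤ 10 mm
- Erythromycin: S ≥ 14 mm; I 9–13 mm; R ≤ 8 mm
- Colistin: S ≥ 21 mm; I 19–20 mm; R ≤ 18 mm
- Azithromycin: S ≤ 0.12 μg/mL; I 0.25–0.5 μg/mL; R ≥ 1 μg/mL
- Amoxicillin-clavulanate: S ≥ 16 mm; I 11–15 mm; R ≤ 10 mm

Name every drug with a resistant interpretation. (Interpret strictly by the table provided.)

clindamycin

Cefazolin (4 μg/mL) = 4 μg/mL ⇒ I
Moxifloxacin (0.25 μg/mL) = 0.25 μg/mL — intermediate
Linezolid 16 mm: in 16–19 mm ⇒ intermediate
Chloramphenicol 13 mm: in 13–16 mm → intermediate
Clindamycin (128 μg/mL) ≥ 16 μg/mL — R
Trimethoprim-sulfamethoxazole: 31 mm is ≥ 25 mm — susceptible
Cefuroxime: 18 mm is ≥ 16 mm — Susceptible
Erythromycin: 15 mm is ≥ 14 mm → susceptible
Colistin: 19 mm is in 19–20 mm ⇒ intermediate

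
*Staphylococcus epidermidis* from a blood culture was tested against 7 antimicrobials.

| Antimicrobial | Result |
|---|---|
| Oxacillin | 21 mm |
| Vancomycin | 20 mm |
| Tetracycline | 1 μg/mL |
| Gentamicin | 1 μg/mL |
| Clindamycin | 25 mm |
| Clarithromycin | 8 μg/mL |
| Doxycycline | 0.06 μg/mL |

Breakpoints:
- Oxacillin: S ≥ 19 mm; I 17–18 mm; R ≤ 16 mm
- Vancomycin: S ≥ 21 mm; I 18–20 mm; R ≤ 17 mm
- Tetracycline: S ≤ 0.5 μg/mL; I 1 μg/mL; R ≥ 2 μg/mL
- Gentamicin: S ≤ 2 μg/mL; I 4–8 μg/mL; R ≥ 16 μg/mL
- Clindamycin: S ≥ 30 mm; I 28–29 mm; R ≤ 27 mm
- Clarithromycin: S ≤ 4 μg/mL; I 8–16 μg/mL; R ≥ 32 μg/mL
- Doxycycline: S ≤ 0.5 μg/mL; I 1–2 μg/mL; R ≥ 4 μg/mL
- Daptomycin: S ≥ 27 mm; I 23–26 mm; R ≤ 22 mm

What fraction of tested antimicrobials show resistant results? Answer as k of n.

1 of 7

Oxacillin 21 mm: ≥ 19 mm — susceptible
Vancomycin: 20 mm is in 18–20 mm ⇒ I
Tetracycline 1 μg/mL: = 1 μg/mL ⇒ I
Gentamicin 1 μg/mL: ≤ 2 μg/mL ⇒ S
Clindamycin 25 mm: ≤ 27 mm — resistant
Clarithromycin 8 μg/mL: in 8–16 μg/mL → intermediate
Doxycycline: 0.06 μg/mL is ≤ 0.5 μg/mL → S
Resistant: 1/7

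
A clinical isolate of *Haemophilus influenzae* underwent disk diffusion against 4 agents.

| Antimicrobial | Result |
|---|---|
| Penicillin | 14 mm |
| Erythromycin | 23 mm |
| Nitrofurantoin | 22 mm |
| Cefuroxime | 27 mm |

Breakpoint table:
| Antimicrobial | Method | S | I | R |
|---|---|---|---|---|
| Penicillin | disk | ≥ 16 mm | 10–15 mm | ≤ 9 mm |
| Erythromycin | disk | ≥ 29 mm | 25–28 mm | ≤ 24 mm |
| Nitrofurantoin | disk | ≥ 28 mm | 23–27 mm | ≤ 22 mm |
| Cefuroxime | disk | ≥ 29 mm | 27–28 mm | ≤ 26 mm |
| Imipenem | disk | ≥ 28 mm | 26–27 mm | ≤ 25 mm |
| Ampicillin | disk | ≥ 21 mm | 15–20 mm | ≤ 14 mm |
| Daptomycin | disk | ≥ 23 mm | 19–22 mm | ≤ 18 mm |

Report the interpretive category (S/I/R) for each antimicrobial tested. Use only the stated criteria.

Penicillin 14 mm: in 10–15 mm — Intermediate
Erythromycin (23 mm) ≤ 24 mm ⇒ R
Nitrofurantoin 22 mm: ≤ 22 mm → resistant
Cefuroxime (27 mm) in 27–28 mm → Intermediate

I, R, R, I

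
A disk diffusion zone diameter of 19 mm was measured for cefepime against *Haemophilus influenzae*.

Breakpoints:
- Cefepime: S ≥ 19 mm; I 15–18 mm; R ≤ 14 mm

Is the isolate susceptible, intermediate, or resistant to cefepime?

Cefepime (19 mm) ≥ 19 mm → Susceptible

Susceptible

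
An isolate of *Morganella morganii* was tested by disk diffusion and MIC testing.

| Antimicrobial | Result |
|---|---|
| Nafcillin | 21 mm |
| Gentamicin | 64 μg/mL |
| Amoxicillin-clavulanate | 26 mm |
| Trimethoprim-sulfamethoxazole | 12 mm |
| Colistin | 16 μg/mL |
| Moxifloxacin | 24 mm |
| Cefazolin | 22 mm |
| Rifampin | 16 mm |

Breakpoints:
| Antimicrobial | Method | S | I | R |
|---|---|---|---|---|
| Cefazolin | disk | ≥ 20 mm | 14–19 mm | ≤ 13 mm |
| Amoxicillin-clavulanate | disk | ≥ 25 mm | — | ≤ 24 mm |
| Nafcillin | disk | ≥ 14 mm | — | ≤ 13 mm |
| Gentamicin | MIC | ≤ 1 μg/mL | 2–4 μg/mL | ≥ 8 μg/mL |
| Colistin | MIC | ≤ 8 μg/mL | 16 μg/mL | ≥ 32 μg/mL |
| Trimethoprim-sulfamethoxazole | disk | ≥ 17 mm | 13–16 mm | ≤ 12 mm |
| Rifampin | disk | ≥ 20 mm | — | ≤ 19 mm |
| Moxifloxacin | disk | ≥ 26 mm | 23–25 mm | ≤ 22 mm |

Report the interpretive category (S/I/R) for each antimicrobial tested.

Nafcillin: 21 mm is ≥ 14 mm ⇒ susceptible
Gentamicin 64 μg/mL: ≥ 8 μg/mL → R
Amoxicillin-clavulanate (26 mm) ≥ 25 mm — S
Trimethoprim-sulfamethoxazole: 12 mm is ≤ 12 mm ⇒ R
Colistin 16 μg/mL: = 16 μg/mL — Intermediate
Moxifloxacin (24 mm) in 23–25 mm — intermediate
Cefazolin: 22 mm is ≥ 20 mm → S
Rifampin: 16 mm is ≤ 19 mm — R

S, R, S, R, I, I, S, R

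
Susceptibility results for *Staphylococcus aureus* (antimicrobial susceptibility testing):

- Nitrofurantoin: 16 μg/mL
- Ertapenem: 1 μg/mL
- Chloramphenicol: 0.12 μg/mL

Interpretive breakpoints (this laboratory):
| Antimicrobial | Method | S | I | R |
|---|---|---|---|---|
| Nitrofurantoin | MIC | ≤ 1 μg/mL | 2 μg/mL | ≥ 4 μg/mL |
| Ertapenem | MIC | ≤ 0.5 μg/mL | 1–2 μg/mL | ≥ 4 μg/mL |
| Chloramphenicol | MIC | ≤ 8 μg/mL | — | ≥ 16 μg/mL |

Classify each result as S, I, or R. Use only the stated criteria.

Nitrofurantoin: 16 μg/mL is ≥ 4 μg/mL → R
Ertapenem (1 μg/mL) in 1–2 μg/mL — intermediate
Chloramphenicol 0.12 μg/mL: ≤ 8 μg/mL → susceptible

R, I, S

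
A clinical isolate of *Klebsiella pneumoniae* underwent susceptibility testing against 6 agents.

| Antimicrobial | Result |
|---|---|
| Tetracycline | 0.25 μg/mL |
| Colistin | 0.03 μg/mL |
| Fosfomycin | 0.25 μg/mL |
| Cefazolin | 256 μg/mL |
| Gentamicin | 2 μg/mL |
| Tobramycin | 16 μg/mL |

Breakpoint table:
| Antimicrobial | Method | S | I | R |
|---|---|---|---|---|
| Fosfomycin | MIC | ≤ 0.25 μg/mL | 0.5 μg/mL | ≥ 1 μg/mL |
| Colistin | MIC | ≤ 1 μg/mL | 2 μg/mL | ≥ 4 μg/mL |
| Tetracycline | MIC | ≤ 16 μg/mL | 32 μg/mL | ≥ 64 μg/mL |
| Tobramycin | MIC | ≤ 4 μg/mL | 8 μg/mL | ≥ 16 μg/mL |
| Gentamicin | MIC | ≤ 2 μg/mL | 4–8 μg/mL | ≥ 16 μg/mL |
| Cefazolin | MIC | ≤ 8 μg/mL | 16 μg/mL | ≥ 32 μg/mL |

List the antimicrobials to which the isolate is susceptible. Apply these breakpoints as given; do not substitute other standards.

tetracycline, colistin, fosfomycin, gentamicin

Tetracycline (0.25 μg/mL) ≤ 16 μg/mL ⇒ susceptible
Colistin (0.03 μg/mL) ≤ 1 μg/mL ⇒ susceptible
Fosfomycin (0.25 μg/mL) ≤ 0.25 μg/mL — susceptible
Cefazolin 256 μg/mL: ≥ 32 μg/mL ⇒ R
Gentamicin: 2 μg/mL is ≤ 2 μg/mL → susceptible
Tobramycin 16 μg/mL: ≥ 16 μg/mL ⇒ resistant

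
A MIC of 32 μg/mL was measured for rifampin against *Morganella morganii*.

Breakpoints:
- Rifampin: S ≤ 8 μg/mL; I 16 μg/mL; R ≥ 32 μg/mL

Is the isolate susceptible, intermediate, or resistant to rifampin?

Rifampin (32 μg/mL) ≥ 32 μg/mL — R

R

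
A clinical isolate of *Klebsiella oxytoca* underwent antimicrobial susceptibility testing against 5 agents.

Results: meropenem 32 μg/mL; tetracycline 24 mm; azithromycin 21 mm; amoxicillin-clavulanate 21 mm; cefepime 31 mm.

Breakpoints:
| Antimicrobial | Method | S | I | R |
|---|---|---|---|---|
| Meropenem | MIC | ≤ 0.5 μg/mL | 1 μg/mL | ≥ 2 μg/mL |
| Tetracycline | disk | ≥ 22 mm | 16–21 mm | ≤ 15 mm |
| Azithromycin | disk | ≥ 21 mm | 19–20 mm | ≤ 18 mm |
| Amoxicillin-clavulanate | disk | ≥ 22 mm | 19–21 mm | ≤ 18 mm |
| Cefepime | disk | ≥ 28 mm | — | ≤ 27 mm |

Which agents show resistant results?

meropenem

Meropenem 32 μg/mL: ≥ 2 μg/mL — R
Tetracycline 24 mm: ≥ 22 mm — susceptible
Azithromycin (21 mm) ≥ 21 mm — susceptible
Amoxicillin-clavulanate (21 mm) in 19–21 mm ⇒ intermediate
Cefepime (31 mm) ≥ 28 mm ⇒ susceptible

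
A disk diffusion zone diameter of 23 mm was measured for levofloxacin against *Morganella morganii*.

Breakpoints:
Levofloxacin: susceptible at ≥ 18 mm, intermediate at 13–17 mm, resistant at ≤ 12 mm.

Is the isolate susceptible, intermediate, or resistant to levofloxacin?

Levofloxacin (23 mm) ≥ 18 mm ⇒ susceptible

Susceptible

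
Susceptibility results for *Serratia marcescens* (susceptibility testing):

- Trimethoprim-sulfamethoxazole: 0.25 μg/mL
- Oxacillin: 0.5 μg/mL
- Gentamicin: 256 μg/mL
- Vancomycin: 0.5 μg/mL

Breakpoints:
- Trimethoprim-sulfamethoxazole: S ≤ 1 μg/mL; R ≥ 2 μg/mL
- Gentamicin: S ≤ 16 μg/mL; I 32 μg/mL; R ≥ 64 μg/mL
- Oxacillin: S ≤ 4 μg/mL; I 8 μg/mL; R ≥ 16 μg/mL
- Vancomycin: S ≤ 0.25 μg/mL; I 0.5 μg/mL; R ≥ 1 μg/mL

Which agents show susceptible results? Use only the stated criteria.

Trimethoprim-sulfamethoxazole: 0.25 μg/mL is ≤ 1 μg/mL → Susceptible
Oxacillin: 0.5 μg/mL is ≤ 4 μg/mL — S
Gentamicin: 256 μg/mL is ≥ 64 μg/mL → Resistant
Vancomycin (0.5 μg/mL) = 0.5 μg/mL — intermediate

trimethoprim-sulfamethoxazole, oxacillin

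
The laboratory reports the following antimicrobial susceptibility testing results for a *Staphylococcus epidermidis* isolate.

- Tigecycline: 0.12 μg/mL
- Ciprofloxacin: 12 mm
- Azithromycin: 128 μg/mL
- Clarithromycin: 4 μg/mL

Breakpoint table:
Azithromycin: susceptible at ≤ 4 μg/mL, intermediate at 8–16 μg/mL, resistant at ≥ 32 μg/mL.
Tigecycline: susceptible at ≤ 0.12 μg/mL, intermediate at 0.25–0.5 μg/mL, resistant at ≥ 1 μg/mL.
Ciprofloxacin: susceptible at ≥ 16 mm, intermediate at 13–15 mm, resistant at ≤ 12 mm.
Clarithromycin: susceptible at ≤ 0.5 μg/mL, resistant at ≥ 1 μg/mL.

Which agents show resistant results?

ciprofloxacin, azithromycin, clarithromycin

Tigecycline (0.12 μg/mL) ≤ 0.12 μg/mL ⇒ Susceptible
Ciprofloxacin: 12 mm is ≤ 12 mm ⇒ Resistant
Azithromycin: 128 μg/mL is ≥ 32 μg/mL ⇒ R
Clarithromycin 4 μg/mL: ≥ 1 μg/mL — Resistant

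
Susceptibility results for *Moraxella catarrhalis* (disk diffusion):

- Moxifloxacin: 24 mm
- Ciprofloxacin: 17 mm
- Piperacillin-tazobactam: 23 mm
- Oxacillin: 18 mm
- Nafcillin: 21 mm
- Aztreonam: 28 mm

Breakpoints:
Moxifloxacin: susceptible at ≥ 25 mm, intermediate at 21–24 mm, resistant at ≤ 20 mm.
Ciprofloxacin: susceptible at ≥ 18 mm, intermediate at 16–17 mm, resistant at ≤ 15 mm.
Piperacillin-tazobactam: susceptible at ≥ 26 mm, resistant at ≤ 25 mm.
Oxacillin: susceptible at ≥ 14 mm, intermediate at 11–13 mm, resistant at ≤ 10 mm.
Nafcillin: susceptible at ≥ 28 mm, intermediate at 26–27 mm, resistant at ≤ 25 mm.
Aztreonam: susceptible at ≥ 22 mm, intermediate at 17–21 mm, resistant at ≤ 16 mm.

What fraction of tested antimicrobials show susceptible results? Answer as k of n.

Moxifloxacin 24 mm: in 21–24 mm ⇒ I
Ciprofloxacin: 17 mm is in 16–17 mm ⇒ Intermediate
Piperacillin-tazobactam: 23 mm is ≤ 25 mm — resistant
Oxacillin: 18 mm is ≥ 14 mm → S
Nafcillin 21 mm: ≤ 25 mm → R
Aztreonam (28 mm) ≥ 22 mm ⇒ susceptible
Susceptible: 2/6

2 of 6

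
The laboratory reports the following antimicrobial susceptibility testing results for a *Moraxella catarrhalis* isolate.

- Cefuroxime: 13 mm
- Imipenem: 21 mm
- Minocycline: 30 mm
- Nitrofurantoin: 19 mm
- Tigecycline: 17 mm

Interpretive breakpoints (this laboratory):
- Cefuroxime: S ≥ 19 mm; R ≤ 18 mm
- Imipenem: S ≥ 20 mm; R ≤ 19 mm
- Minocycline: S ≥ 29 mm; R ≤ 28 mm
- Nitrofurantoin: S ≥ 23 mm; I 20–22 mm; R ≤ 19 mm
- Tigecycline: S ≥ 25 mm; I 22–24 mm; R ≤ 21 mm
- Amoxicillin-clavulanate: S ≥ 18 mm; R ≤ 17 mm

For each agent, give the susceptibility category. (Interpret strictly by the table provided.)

R, S, S, R, R

Cefuroxime (13 mm) ≤ 18 mm → R
Imipenem 21 mm: ≥ 20 mm — S
Minocycline: 30 mm is ≥ 29 mm → S
Nitrofurantoin: 19 mm is ≤ 19 mm ⇒ Resistant
Tigecycline (17 mm) ≤ 21 mm — resistant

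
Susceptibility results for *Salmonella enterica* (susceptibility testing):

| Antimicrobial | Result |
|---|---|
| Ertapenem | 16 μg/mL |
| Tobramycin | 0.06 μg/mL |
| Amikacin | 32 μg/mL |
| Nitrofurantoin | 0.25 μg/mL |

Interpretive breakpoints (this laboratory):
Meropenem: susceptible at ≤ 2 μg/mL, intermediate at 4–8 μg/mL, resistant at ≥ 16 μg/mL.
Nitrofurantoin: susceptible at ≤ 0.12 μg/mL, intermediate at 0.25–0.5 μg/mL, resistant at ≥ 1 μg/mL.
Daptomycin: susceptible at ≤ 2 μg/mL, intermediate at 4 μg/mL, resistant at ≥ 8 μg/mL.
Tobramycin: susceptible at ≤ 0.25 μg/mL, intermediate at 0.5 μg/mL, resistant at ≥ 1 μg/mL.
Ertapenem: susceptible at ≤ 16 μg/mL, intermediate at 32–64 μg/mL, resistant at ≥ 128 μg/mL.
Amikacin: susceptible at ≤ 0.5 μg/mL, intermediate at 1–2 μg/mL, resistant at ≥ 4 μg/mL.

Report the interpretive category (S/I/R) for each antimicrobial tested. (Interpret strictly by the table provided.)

S, S, R, I

Ertapenem (16 μg/mL) ≤ 16 μg/mL ⇒ susceptible
Tobramycin 0.06 μg/mL: ≤ 0.25 μg/mL ⇒ Susceptible
Amikacin (32 μg/mL) ≥ 4 μg/mL → R
Nitrofurantoin (0.25 μg/mL) in 0.25–0.5 μg/mL — Intermediate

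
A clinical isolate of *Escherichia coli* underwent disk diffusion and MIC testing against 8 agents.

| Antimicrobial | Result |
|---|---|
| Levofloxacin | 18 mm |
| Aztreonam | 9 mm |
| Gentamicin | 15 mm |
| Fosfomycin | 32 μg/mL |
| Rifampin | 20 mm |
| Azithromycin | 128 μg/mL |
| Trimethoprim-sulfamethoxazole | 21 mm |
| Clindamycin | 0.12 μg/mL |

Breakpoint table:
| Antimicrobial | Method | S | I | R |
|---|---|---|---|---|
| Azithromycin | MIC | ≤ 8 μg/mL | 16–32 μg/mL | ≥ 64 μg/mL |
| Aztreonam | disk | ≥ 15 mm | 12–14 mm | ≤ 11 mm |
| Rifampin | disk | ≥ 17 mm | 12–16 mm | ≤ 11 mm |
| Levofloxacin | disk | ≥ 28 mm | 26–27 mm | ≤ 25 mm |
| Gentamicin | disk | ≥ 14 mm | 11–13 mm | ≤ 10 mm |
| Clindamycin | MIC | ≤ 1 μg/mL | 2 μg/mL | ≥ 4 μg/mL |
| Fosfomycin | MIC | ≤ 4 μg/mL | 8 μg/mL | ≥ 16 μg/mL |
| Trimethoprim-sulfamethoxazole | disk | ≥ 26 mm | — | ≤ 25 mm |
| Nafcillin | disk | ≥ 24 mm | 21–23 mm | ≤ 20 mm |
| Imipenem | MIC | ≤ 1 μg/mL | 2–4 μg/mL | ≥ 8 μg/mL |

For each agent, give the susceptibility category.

Levofloxacin: 18 mm is ≤ 25 mm — resistant
Aztreonam: 9 mm is ≤ 11 mm — resistant
Gentamicin: 15 mm is ≥ 14 mm → Susceptible
Fosfomycin 32 μg/mL: ≥ 16 μg/mL ⇒ Resistant
Rifampin 20 mm: ≥ 17 mm → susceptible
Azithromycin (128 μg/mL) ≥ 64 μg/mL ⇒ Resistant
Trimethoprim-sulfamethoxazole (21 mm) ≤ 25 mm ⇒ R
Clindamycin: 0.12 μg/mL is ≤ 1 μg/mL — S

R, R, S, R, S, R, R, S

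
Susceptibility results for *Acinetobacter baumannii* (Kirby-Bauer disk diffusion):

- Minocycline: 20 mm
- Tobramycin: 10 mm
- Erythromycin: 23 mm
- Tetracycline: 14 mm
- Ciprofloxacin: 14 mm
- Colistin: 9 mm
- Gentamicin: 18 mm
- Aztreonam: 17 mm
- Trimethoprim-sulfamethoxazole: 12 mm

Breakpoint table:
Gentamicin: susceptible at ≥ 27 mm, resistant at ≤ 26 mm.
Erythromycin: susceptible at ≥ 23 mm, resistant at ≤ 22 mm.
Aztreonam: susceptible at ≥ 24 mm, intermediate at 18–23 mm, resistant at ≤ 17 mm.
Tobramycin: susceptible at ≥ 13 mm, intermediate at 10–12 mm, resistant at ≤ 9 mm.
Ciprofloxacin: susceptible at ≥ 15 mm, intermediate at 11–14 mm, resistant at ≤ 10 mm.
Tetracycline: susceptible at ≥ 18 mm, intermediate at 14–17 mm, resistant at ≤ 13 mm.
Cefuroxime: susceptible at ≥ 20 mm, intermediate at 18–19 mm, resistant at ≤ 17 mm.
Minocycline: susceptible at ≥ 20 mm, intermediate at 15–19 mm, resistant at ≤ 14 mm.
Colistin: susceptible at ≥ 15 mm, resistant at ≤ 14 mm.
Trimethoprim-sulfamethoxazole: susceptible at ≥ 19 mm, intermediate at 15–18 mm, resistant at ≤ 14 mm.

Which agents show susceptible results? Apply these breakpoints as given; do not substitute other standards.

Minocycline (20 mm) ≥ 20 mm — Susceptible
Tobramycin (10 mm) in 10–12 mm ⇒ Intermediate
Erythromycin 23 mm: ≥ 23 mm — S
Tetracycline (14 mm) in 14–17 mm → intermediate
Ciprofloxacin 14 mm: in 11–14 mm ⇒ I
Colistin 9 mm: ≤ 14 mm → Resistant
Gentamicin: 18 mm is ≤ 26 mm → Resistant
Aztreonam: 17 mm is ≤ 17 mm → Resistant
Trimethoprim-sulfamethoxazole 12 mm: ≤ 14 mm → R

minocycline, erythromycin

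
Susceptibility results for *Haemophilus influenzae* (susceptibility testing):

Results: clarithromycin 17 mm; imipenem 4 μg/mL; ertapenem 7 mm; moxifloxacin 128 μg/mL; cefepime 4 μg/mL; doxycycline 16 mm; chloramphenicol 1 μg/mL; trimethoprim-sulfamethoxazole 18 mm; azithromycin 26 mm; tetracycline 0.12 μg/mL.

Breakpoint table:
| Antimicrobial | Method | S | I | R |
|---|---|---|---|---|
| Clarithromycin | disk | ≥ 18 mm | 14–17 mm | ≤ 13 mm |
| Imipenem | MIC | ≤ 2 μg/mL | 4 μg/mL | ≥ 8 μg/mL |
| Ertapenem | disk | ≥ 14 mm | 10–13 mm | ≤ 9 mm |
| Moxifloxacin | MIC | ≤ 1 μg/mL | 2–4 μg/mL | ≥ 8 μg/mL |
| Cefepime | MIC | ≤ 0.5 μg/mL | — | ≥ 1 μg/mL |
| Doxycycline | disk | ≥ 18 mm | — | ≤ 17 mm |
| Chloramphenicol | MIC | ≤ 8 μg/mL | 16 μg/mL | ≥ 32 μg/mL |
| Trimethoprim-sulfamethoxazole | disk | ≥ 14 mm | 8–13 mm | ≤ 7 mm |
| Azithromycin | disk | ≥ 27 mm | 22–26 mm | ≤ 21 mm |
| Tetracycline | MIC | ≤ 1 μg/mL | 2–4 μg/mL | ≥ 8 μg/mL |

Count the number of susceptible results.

Clarithromycin: 17 mm is in 14–17 mm → I
Imipenem 4 μg/mL: = 4 μg/mL ⇒ intermediate
Ertapenem: 7 mm is ≤ 9 mm ⇒ resistant
Moxifloxacin 128 μg/mL: ≥ 8 μg/mL — resistant
Cefepime 4 μg/mL: ≥ 1 μg/mL → R
Doxycycline (16 mm) ≤ 17 mm ⇒ resistant
Chloramphenicol 1 μg/mL: ≤ 8 μg/mL — susceptible
Trimethoprim-sulfamethoxazole: 18 mm is ≥ 14 mm — susceptible
Azithromycin 26 mm: in 22–26 mm ⇒ Intermediate
Tetracycline: 0.12 μg/mL is ≤ 1 μg/mL ⇒ susceptible
Susceptible: 3

3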